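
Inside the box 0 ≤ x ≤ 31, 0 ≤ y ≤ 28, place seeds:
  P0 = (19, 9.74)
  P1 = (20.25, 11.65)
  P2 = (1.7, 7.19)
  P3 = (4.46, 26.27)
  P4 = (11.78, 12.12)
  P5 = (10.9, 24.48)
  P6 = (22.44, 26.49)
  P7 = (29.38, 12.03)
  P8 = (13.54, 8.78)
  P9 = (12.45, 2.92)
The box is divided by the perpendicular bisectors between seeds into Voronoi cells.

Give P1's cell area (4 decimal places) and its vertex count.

1. box [0,31]×[0,28]: [(0, 0) (31, 0) (31, 28) (0, 28)]
2. ⊥bis P1·P0 via (19.625,10.695): [(0, 23.5386) (31, 3.2506) (31, 28) (0, 28)]  |A|=452.7672
3. ⊥bis P1·P2 via (10.975,9.42): [(8.996, 17.6512) (31, 3.2506) (31, 28) (6.5078, 28)]  |A|=399.0258
4. ⊥bis P1·P3 via (12.355,18.96): [(10.333, 16.7762) (31, 3.2506) (31, 28) (20.7252, 28)]  |A|=313.4094
5. ⊥bis P1·P4 via (16.015,11.885): [(16.6659, 23.6159) (16.0778, 13.0165) (31, 3.2506) (31, 28) (20.7252, 28)]  |A|=281.8578
6. ⊥bis P1·P5 via (15.575,18.065): [(16.3909, 18.6596) (16.0778, 13.0165) (31, 3.2506) (31, 28) (29.2077, 28)]  |A|=232.7861
7. ⊥bis P1·P6 via (21.345,19.07): [(17.6935, 19.6089) (16.3909, 18.6596) (16.0778, 13.0165) (31, 3.2506) (31, 17.6452)]  |A|=156.3731
8. ⊥bis P1·P7 via (24.815,11.84): [(24.5337, 18.5994) (17.6935, 19.6089) (16.3909, 18.6596) (16.0778, 13.0165) (25.0093, 7.1712)]  |A|=76.5342
9. ⊥bis P1·P8 via (16.895,10.215): [(24.5337, 18.5994) (17.6935, 19.6089) (16.3909, 18.6596) (16.0778, 13.0165) (25.0093, 7.1712)]  |A|=76.5342
10. ⊥bis P1·P9 via (16.35,7.285): [(24.5337, 18.5994) (17.6935, 19.6089) (16.3909, 18.6596) (16.0778, 13.0165) (25.0093, 7.1712)]  |A|=76.5342
11. canonical 5-gon: [(24.5337, 18.5994) (17.6935, 19.6089) (16.3909, 18.6596) (16.0778, 13.0165) (25.0093, 7.1712)]
12. shoelace: 76.5342

Area of P1's cell: 76.5342 (5 vertices)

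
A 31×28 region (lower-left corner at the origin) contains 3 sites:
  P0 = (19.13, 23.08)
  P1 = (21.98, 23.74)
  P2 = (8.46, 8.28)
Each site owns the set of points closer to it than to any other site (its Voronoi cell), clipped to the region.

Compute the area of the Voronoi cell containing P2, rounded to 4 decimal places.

1. box [0,31]×[0,28]: [(0, 0) (31, 0) (31, 28) (0, 28)]
2. ⊥bis P2·P0 via (13.795,15.68): [(0, 25.6254) (0, 0) (31, 0) (31, 3.2761)]  |A|=447.9744
3. ⊥bis P2·P1 via (15.22,16.01): [(24.0587, 8.2804) (0, 25.6254) (0, 0) (31, 0) (31, 2.2102)]  |A|=444.2748
4. canonical 5-gon: [(24.0587, 8.2804) (0, 25.6254) (0, 0) (31, 0) (31, 2.2102)]
5. shoelace: 444.2748

Area of P2's cell: 444.2748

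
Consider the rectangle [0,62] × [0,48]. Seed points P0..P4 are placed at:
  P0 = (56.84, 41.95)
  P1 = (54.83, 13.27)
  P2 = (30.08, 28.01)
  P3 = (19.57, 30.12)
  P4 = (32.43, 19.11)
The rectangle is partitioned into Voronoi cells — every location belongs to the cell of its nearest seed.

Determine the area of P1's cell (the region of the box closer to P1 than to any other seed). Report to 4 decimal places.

1. box [0,62]×[0,48]: [(0, 0) (62, 0) (62, 48) (0, 48)]
2. ⊥bis P1·P0 via (55.835,27.61): [(0, 31.5231) (0, 0) (62, 0) (62, 27.1779)]  |A|=1819.7328
3. ⊥bis P1·P2 via (42.455,20.64): [(46.9758, 28.2309) (30.1627, 0) (62, 0) (62, 27.1779)]  |A|=653.5606
4. ⊥bis P1·P3 via (37.2,21.695): [(46.9758, 28.2309) (30.1627, 0) (62, 0) (62, 27.1779)]  |A|=653.5606
5. ⊥bis P1·P4 via (43.63,16.19): [(46.9758, 28.2309) (46.6084, 27.614) (39.409, 0) (62, 0) (62, 27.1779)]  |A|=525.8969
6. canonical 5-gon: [(46.9758, 28.2309) (46.6084, 27.614) (39.409, 0) (62, 0) (62, 27.1779)]
7. shoelace: 525.8969

Area of P1's cell: 525.8969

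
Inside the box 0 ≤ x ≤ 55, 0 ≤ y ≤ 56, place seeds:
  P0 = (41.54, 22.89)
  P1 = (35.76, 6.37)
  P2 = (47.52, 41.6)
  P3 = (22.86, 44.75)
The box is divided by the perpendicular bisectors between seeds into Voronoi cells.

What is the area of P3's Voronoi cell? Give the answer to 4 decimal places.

1. box [0,55]×[0,56]: [(0, 0) (55, 0) (55, 56) (0, 56)]
2. ⊥bis P3·P0 via (32.2,33.82): [(0, 6.3042) (55, 53.3033) (55, 56) (0, 56)]  |A|=1440.7957
3. ⊥bis P3·P1 via (29.31,25.56): [(0, 15.7085) (18.1406, 21.8058) (55, 53.3033) (55, 56) (0, 56)]  |A|=1355.4954
4. ⊥bis P3·P2 via (35.19,43.175): [(0, 15.7085) (18.1406, 21.8058) (34.215, 35.5418) (36.8282, 56) (0, 56)]  |A|=1141.589
5. canonical 5-gon: [(0, 15.7085) (18.1406, 21.8058) (34.215, 35.5418) (36.8282, 56) (0, 56)]
6. shoelace: 1141.589

Area of P3's cell: 1141.5890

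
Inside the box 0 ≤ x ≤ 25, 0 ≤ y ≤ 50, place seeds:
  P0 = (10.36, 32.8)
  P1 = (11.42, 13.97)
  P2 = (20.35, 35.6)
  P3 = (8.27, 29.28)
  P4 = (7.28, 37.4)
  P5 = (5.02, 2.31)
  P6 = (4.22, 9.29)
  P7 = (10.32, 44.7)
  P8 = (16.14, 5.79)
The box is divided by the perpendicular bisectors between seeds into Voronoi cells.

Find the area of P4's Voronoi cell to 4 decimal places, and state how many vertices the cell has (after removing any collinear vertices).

Area of P4's cell: 101.5502 (5 vertices)

1. box [0,25]×[0,50]: [(0, 0) (25, 0) (25, 50) (0, 50)]
2. ⊥bis P4·P0 via (8.82,35.1): [(0, 29.1944) (25, 45.9336) (25, 50) (0, 50)]  |A|=310.9
3. ⊥bis P4·P1 via (9.35,25.685): [(0, 29.1944) (25, 45.9336) (25, 50) (0, 50)]  |A|=310.9
4. ⊥bis P4·P2 via (13.815,36.5): [(0, 29.1944) (14.11, 38.642) (15.6742, 50) (0, 50)]  |A|=235.7971
5. ⊥bis P4·P3 via (7.775,33.34): [(0, 32.3921) (5.8389, 33.1039) (14.11, 38.642) (15.6742, 50) (0, 50)]  |A|=226.4619
6. ⊥bis P4·P5 via (6.15,19.855): [(0, 32.3921) (5.8389, 33.1039) (14.11, 38.642) (15.6742, 50) (0, 50)]  |A|=226.4619
7. ⊥bis P4·P6 via (5.75,23.345): [(0, 32.3921) (5.8389, 33.1039) (14.11, 38.642) (15.6742, 50) (0, 50)]  |A|=226.4619
8. ⊥bis P4·P7 via (8.8,41.05): [(0, 44.7147) (0, 32.3921) (5.8389, 33.1039) (14.11, 38.642) (14.1356, 38.828)]  |A|=101.5502
9. ⊥bis P4·P8 via (11.71,21.595): [(0, 44.7147) (0, 32.3921) (5.8389, 33.1039) (14.11, 38.642) (14.1356, 38.828)]  |A|=101.5502
10. canonical 5-gon: [(0, 44.7147) (0, 32.3921) (5.8389, 33.1039) (14.11, 38.642) (14.1356, 38.828)]
11. shoelace: 101.5502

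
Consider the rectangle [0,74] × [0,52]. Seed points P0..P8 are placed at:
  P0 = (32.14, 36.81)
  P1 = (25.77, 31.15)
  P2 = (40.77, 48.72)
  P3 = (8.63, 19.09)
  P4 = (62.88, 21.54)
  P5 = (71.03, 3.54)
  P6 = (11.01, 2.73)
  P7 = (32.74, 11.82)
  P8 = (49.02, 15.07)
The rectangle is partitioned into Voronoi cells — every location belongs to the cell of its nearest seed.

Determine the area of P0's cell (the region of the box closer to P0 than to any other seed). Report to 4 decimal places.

1. box [0,74]×[0,52]: [(0, 0) (74, 0) (74, 52) (0, 52)]
2. ⊥bis P0·P1 via (28.955,33.98): [(59.1476, 0) (74, 0) (74, 52) (12.9435, 52)]  |A|=1973.6314
3. ⊥bis P0·P2 via (36.455,42.765): [(59.1476, 0) (74, 0) (74, 15.5598) (23.7101, 52) (12.9435, 52)]  |A|=1057.3449
4. ⊥bis P0·P3 via (20.385,27.95): [(59.1476, 0) (74, 0) (74, 15.5598) (23.7101, 52) (12.9435, 52)]  |A|=1057.3449
5. ⊥bis P0·P4 via (47.51,29.175): [(42.3874, 18.8626) (49.548, 33.2778) (23.7101, 52) (12.9435, 52)]  |A|=431.6481
6. ⊥bis P0·P5 via (51.585,20.175): [(42.3874, 18.8626) (49.548, 33.2778) (23.7101, 52) (12.9435, 52)]  |A|=431.6481
7. ⊥bis P0·P6 via (21.575,19.77): [(42.3874, 18.8626) (49.548, 33.2778) (23.7101, 52) (12.9435, 52)]  |A|=431.6481
8. ⊥bis P0·P7 via (32.44,24.315): [(37.4362, 24.435) (45.2486, 24.6225) (49.548, 33.2778) (23.7101, 52) (12.9435, 52)]  |A|=409.4171
9. ⊥bis P0·P8 via (40.58,25.94): [(37.4362, 24.435) (38.6801, 24.4648) (49.2452, 32.6681) (49.548, 33.2778) (23.7101, 52) (12.9435, 52)]  |A|=383.3088
10. canonical 6-gon: [(37.4362, 24.435) (38.6801, 24.4648) (49.2452, 32.6681) (49.548, 33.2778) (23.7101, 52) (12.9435, 52)]
11. shoelace: 383.3088

Area of P0's cell: 383.3088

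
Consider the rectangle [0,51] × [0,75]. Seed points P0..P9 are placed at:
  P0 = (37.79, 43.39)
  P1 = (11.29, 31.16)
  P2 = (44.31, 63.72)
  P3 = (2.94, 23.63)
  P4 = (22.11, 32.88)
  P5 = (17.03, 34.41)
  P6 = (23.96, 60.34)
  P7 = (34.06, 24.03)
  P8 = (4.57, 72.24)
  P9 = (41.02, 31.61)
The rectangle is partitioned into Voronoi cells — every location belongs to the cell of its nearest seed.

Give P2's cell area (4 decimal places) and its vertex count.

1. box [0,51]×[0,75]: [(0, 0) (51, 0) (51, 75) (0, 75)]
2. ⊥bis P2·P0 via (41.05,53.555): [(0, 66.7201) (51, 50.364) (51, 75) (0, 75)]  |A|=839.3573
3. ⊥bis P2·P1 via (27.8,47.44): [(12.8532, 62.5979) (51, 50.364) (51, 75) (0.6239, 75)]  |A|=782.2764
4. ⊥bis P2·P3 via (23.625,43.675): [(12.8532, 62.5979) (51, 50.364) (51, 75) (0.6239, 75)]  |A|=782.2764
5. ⊥bis P2·P4 via (33.21,48.3): [(11.6443, 63.824) (13.7446, 62.3121) (51, 50.364) (51, 75) (0.6239, 75)]  |A|=781.9028
6. ⊥bis P2·P5 via (30.67,49.065): [(17.8527, 60.9946) (51, 50.364) (51, 75) (2.8051, 75)]  |A|=745.8045
7. ⊥bis P2·P6 via (34.135,62.03): [(35.2328, 55.4206) (51, 50.364) (51, 75) (31.9808, 75)]  |A|=380.4133
8. ⊥bis P2·P7 via (39.185,43.875): [(35.2328, 55.4206) (51, 50.364) (51, 75) (31.9808, 75)]  |A|=380.4133
9. ⊥bis P2·P8 via (24.44,67.98): [(35.2328, 55.4206) (51, 50.364) (51, 75) (31.9808, 75)]  |A|=380.4133
10. ⊥bis P2·P9 via (42.665,47.665): [(35.2328, 55.4206) (51, 50.364) (51, 75) (31.9808, 75)]  |A|=380.4133
11. canonical 4-gon: [(35.2328, 55.4206) (51, 50.364) (51, 75) (31.9808, 75)]
12. shoelace: 380.4133

Area of P2's cell: 380.4133 (4 vertices)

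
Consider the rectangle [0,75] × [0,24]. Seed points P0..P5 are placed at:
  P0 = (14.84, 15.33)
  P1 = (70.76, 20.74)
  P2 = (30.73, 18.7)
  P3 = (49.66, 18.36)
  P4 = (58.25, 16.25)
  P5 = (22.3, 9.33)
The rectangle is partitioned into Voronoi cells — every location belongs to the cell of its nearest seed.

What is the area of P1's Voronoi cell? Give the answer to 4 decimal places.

Area of P1's cell: 195.9327

1. box [0,75]×[0,24]: [(0, 0) (75, 0) (75, 24) (0, 24)]
2. ⊥bis P1·P0 via (42.8,18.035): [(44.5448, 0) (75, 0) (75, 24) (42.2229, 24)]  |A|=758.7874
3. ⊥bis P1·P2 via (50.745,19.72): [(51.75, 0) (75, 0) (75, 24) (50.5269, 24)]  |A|=572.6778
4. ⊥bis P1·P3 via (60.21,19.55): [(62.4152, 0) (75, 0) (75, 24) (59.7081, 24)]  |A|=334.5213
5. ⊥bis P1·P4 via (64.505,18.495): [(71.1431, 0) (75, 0) (75, 24) (62.5292, 24)]  |A|=195.9327
6. ⊥bis P1·P5 via (46.53,15.035): [(71.1431, 0) (75, 0) (75, 24) (62.5292, 24)]  |A|=195.9327
7. canonical 4-gon: [(71.1431, 0) (75, 0) (75, 24) (62.5292, 24)]
8. shoelace: 195.9327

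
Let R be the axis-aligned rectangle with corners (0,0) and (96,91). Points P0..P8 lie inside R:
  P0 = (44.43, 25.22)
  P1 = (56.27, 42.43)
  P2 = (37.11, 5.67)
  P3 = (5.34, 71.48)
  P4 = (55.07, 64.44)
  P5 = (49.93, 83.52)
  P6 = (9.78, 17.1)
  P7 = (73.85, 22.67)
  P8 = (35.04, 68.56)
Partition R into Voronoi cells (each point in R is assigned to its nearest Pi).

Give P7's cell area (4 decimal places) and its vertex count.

1. box [0,96]×[0,91]: [(0, 0) (96, 0) (96, 91) (0, 91)]
2. ⊥bis P7·P0 via (59.14,23.945): [(57.0645, 0) (96, 0) (96, 91) (64.952, 91)]  |A|=3184.2451
3. ⊥bis P7·P1 via (65.06,32.55): [(59.4535, 27.562) (57.0645, 0) (96, 0) (96, 60.0766)]  |A|=1634.3643
4. ⊥bis P7·P2 via (55.48,14.17): [(59.4535, 27.562) (57.849, 9.0502) (62.0366, 0) (96, 0) (96, 60.0766)]  |A|=1611.8652
5. ⊥bis P7·P3 via (39.595,47.075): [(59.4535, 27.562) (57.849, 9.0502) (62.0366, 0) (96, 0) (96, 60.0766)]  |A|=1611.8652
6. ⊥bis P7·P4 via (64.46,43.555): [(90.6803, 55.3438) (59.4535, 27.562) (57.849, 9.0502) (62.0366, 0) (96, 0) (96, 57.7355)]  |A|=1605.6384
7. ⊥bis P7·P5 via (61.89,53.095): [(90.6803, 55.3438) (59.4535, 27.562) (57.849, 9.0502) (62.0366, 0) (96, 0) (96, 57.7355)]  |A|=1605.6384
8. ⊥bis P7·P6 via (41.815,19.885): [(90.6803, 55.3438) (59.4535, 27.562) (57.849, 9.0502) (62.0366, 0) (96, 0) (96, 57.7355)]  |A|=1605.6384
9. ⊥bis P7·P8 via (54.445,45.615): [(90.6803, 55.3438) (59.4535, 27.562) (57.849, 9.0502) (62.0366, 0) (96, 0) (96, 57.7355)]  |A|=1605.6384
10. canonical 6-gon: [(90.6803, 55.3438) (59.4535, 27.562) (57.849, 9.0502) (62.0366, 0) (96, 0) (96, 57.7355)]
11. shoelace: 1605.6384

Area of P7's cell: 1605.6384 (6 vertices)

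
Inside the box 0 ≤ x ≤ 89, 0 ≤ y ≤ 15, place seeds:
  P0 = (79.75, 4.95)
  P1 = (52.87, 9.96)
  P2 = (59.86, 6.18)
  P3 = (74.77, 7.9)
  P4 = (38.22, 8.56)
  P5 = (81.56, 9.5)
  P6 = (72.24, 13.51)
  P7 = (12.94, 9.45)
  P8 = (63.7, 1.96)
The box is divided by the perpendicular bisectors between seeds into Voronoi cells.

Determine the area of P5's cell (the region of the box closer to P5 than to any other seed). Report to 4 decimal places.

Area of P5's cell: 99.2761

1. box [0,89]×[0,15]: [(0, 0) (89, 0) (89, 15) (0, 15)]
2. ⊥bis P5·P0 via (80.655,7.225): [(89, 3.9053) (89, 15) (61.1101, 15)]  |A|=154.7144
3. ⊥bis P5·P1 via (67.215,9.73): [(67.2603, 12.5535) (89, 3.9053) (89, 15) (67.2995, 15)]  |A|=147.1431
4. ⊥bis P5·P2 via (70.71,7.84): [(70.1657, 11.3977) (89, 3.9053) (89, 15) (69.6146, 15)]  |A|=139.3965
5. ⊥bis P5·P3 via (78.165,8.7): [(78.291, 8.1654) (89, 3.9053) (89, 15) (76.6805, 15)]  |A|=101.506
6. ⊥bis P5·P4 via (59.89,9.03): [(78.291, 8.1654) (89, 3.9053) (89, 15) (76.6805, 15)]  |A|=101.506
7. ⊥bis P5·P6 via (76.9,11.505): [(77.2903, 12.4121) (78.291, 8.1654) (89, 3.9053) (89, 15) (78.4038, 15)]  |A|=99.2761
8. ⊥bis P5·P7 via (47.25,9.475): [(77.2903, 12.4121) (78.291, 8.1654) (89, 3.9053) (89, 15) (78.4038, 15)]  |A|=99.2761
9. ⊥bis P5·P8 via (72.63,5.73): [(77.2903, 12.4121) (78.291, 8.1654) (89, 3.9053) (89, 15) (78.4038, 15)]  |A|=99.2761
10. canonical 5-gon: [(77.2903, 12.4121) (78.291, 8.1654) (89, 3.9053) (89, 15) (78.4038, 15)]
11. shoelace: 99.2761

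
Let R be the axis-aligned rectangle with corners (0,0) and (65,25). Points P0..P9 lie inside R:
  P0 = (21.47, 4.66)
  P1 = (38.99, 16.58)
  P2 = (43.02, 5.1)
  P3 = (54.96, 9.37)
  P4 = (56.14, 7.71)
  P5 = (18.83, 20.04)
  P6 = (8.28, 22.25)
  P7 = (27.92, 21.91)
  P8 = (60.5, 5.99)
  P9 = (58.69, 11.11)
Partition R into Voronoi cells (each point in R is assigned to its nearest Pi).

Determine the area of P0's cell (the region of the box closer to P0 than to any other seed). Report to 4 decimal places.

Area of P0's cell: 320.5492

1. box [0,65]×[0,25]: [(0, 0) (65, 0) (65, 25) (0, 25)]
2. ⊥bis P0·P1 via (30.23,10.62): [(0, 0) (37.4555, 0) (20.4463, 25) (0, 25)]  |A|=723.7728
3. ⊥bis P0·P2 via (32.245,4.88): [(0, 0) (32.3446, 0) (32.1865, 7.7443) (20.4463, 25) (0, 25)]  |A|=703.9829
4. ⊥bis P0·P3 via (38.215,7.015): [(0, 0) (32.3446, 0) (32.1865, 7.7443) (20.4463, 25) (0, 25)]  |A|=703.9829
5. ⊥bis P0·P4 via (38.805,6.185): [(0, 0) (32.3446, 0) (32.1865, 7.7443) (20.4463, 25) (0, 25)]  |A|=703.9829
6. ⊥bis P0·P5 via (20.15,12.35): [(0, 8.8912) (0, 0) (32.3446, 0) (32.1865, 7.7443) (28.122, 13.7184)]  |A|=362.1439
7. ⊥bis P0·P6 via (14.875,13.455): [(11.3979, 10.8477) (0, 2.3009) (0, 0) (32.3446, 0) (32.1865, 7.7443) (28.122, 13.7184)]  |A|=324.5857
8. ⊥bis P0·P7 via (24.695,13.285): [(24.9788, 13.1789) (11.3979, 10.8477) (0, 2.3009) (0, 0) (32.3446, 0) (32.1865, 7.7443) (29.6867, 11.4185)]  |A|=320.5492
9. ⊥bis P0·P8 via (40.985,5.325): [(24.9788, 13.1789) (11.3979, 10.8477) (0, 2.3009) (0, 0) (32.3446, 0) (32.1865, 7.7443) (29.6867, 11.4185)]  |A|=320.5492
10. ⊥bis P0·P9 via (40.08,7.885): [(24.9788, 13.1789) (11.3979, 10.8477) (0, 2.3009) (0, 0) (32.3446, 0) (32.1865, 7.7443) (29.6867, 11.4185)]  |A|=320.5492
11. canonical 7-gon: [(24.9788, 13.1789) (11.3979, 10.8477) (0, 2.3009) (0, 0) (32.3446, 0) (32.1865, 7.7443) (29.6867, 11.4185)]
12. shoelace: 320.5492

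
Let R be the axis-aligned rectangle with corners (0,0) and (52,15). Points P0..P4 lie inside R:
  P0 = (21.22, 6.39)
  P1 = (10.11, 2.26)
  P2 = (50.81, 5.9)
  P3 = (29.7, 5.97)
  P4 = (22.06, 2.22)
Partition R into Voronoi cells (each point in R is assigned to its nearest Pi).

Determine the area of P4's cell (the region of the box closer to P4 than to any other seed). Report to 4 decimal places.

Area of P4's cell: 44.7396

1. box [0,52]×[0,15]: [(0, 0) (52, 0) (52, 15) (0, 15)]
2. ⊥bis P4·P0 via (21.64,4.305): [(0.2687, 0) (52, 0) (52, 10.4207)]  |A|=269.5375
3. ⊥bis P4·P1 via (16.085,2.24): [(16.0882, 3.1866) (16.0775, 0) (52, 0) (52, 10.4207)]  |A|=244.349
4. ⊥bis P4·P2 via (36.435,4.06): [(36.0325, 7.2042) (16.0882, 3.1866) (16.0775, 0) (36.9547, 0)]  |A|=106.9583
5. ⊥bis P4·P3 via (25.88,4.095): [(25.4047, 5.0634) (16.0882, 3.1866) (16.0775, 0) (27.89, 0)]  |A|=44.7396
6. canonical 4-gon: [(25.4047, 5.0634) (16.0882, 3.1866) (16.0775, 0) (27.89, 0)]
7. shoelace: 44.7396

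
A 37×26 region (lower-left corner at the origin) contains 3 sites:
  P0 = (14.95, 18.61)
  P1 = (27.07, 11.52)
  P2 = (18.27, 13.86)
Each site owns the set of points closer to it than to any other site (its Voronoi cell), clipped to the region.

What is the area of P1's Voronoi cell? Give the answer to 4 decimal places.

Area of P1's cell: 368.1895

1. box [0,37]×[0,26]: [(0, 0) (37, 0) (37, 26) (0, 26)]
2. ⊥bis P1·P0 via (21.01,15.065): [(12.1972, 0) (37, 0) (37, 26) (27.4068, 26)]  |A|=447.1478
3. ⊥bis P1·P2 via (22.67,12.69): [(25.2112, 22.2468) (19.2956, 0) (37, 0) (37, 26) (27.4068, 26)]  |A|=368.1895
4. canonical 5-gon: [(25.2112, 22.2468) (19.2956, 0) (37, 0) (37, 26) (27.4068, 26)]
5. shoelace: 368.1895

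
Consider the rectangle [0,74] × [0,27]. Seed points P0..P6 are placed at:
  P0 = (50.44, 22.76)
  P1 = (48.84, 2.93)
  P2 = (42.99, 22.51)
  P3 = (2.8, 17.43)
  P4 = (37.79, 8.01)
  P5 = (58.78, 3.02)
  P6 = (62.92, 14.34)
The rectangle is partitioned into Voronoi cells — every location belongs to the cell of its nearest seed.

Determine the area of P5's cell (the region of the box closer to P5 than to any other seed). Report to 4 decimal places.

Area of P5's cell: 152.9625

1. box [0,74]×[0,27]: [(0, 0) (74, 0) (74, 27) (0, 27)]
2. ⊥bis P5·P0 via (54.61,12.89): [(24.1006, 0) (74, 0) (74, 21.0821)]  |A|=525.993
3. ⊥bis P5·P1 via (53.81,2.975): [(53.7236, 12.5155) (53.8369, 0) (74, 0) (74, 21.0821)]  |A|=339.9102
4. ⊥bis P5·P2 via (50.885,12.765): [(53.7236, 12.5155) (53.8369, 0) (74, 0) (74, 21.0821)]  |A|=339.9102
5. ⊥bis P5·P3 via (30.79,10.225): [(53.7236, 12.5155) (53.8369, 0) (74, 0) (74, 21.0821)]  |A|=339.9102
6. ⊥bis P5·P4 via (48.285,5.515): [(53.7236, 12.5155) (53.8369, 0) (74, 0) (74, 21.0821)]  |A|=339.9102
7. ⊥bis P5·P6 via (60.85,8.68): [(53.7348, 11.2822) (53.8369, 0) (74, 0) (74, 3.8707)]  |A|=152.9625
8. canonical 4-gon: [(53.7348, 11.2822) (53.8369, 0) (74, 0) (74, 3.8707)]
9. shoelace: 152.9625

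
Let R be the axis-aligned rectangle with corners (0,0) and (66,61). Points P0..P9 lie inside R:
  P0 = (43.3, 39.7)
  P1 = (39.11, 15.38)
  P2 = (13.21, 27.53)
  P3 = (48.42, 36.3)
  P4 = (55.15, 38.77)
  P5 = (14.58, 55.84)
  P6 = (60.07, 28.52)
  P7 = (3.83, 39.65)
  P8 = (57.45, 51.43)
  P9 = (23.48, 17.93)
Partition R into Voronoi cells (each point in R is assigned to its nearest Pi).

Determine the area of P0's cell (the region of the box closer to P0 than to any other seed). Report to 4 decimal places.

Area of P0's cell: 478.8933

1. box [0,66]×[0,61]: [(0, 0) (66, 0) (66, 61) (0, 61)]
2. ⊥bis P0·P1 via (41.205,27.54): [(0, 34.6391) (66, 23.2682) (66, 61) (0, 61)]  |A|=2115.0619
3. ⊥bis P0·P2 via (28.255,33.615): [(29.9261, 29.4832) (66, 23.2682) (66, 61) (17.179, 61)]  |A|=1449.9071
4. ⊥bis P0·P3 via (45.86,38): [(29.9261, 29.4832) (39.1491, 27.8942) (61.1334, 61) (17.179, 61)]  |A|=862.7848
5. ⊥bis P0·P4 via (49.225,39.235): [(29.9261, 29.4832) (39.1491, 27.8942) (49.5661, 43.5809) (50.9331, 61) (17.179, 61)]  |A|=773.9448
6. ⊥bis P0·P5 via (28.94,47.77): [(25.2126, 41.1373) (29.9261, 29.4832) (39.1491, 27.8942) (49.5661, 43.5809) (50.9331, 61) (36.375, 61)]  |A|=583.3035
7. ⊥bis P0·P6 via (51.685,34.11): [(25.2126, 41.1373) (29.9261, 29.4832) (39.1491, 27.8942) (49.5661, 43.5809) (50.9331, 61) (36.375, 61)]  |A|=583.3035
8. ⊥bis P0·P7 via (23.565,39.675): [(25.2126, 41.1373) (29.9261, 29.4832) (39.1491, 27.8942) (49.5661, 43.5809) (50.9331, 61) (36.375, 61)]  |A|=583.3035
9. ⊥bis P0·P8 via (50.375,45.565): [(25.2126, 41.1373) (29.9261, 29.4832) (39.1491, 27.8942) (49.5661, 43.5809) (49.7783, 46.2848) (37.5798, 61) (36.375, 61)]  |A|=485.055
10. ⊥bis P0·P9 via (33.39,28.815): [(25.2126, 41.1373) (28.335, 33.4172) (33.2932, 28.9031) (39.1491, 27.8942) (49.5661, 43.5809) (49.7783, 46.2848) (37.5798, 61) (36.375, 61)]  |A|=478.8933
11. canonical 8-gon: [(25.2126, 41.1373) (28.335, 33.4172) (33.2932, 28.9031) (39.1491, 27.8942) (49.5661, 43.5809) (49.7783, 46.2848) (37.5798, 61) (36.375, 61)]
12. shoelace: 478.8933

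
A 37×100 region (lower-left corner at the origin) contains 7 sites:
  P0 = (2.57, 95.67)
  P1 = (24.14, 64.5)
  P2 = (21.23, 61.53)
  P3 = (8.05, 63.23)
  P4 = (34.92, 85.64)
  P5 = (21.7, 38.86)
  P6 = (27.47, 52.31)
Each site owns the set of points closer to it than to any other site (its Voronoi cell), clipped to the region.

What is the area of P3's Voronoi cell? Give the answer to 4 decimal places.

Area of P3's cell: 483.2827

1. box [0,37]×[0,100]: [(0, 0) (37, 0) (37, 100) (0, 100)]
2. ⊥bis P3·P0 via (5.31,79.45): [(0, 78.553) (0, 0) (37, 0) (37, 84.8033)]  |A|=3022.0916
3. ⊥bis P3·P1 via (16.095,63.865): [(14.7391, 81.0428) (0, 78.553) (0, 0) (21.1359, 0)]  |A|=1435.3595
4. ⊥bis P3·P2 via (14.64,62.38): [(15.6153, 69.9418) (14.7391, 81.0428) (0, 78.553) (0, 0) (6.594, 0)]  |A|=926.8157
5. ⊥bis P3·P4 via (21.485,74.435): [(15.6153, 69.9418) (14.7391, 81.0428) (0, 78.553) (0, 0) (6.594, 0)]  |A|=926.8157
6. ⊥bis P3·P5 via (14.875,51.045): [(13.0458, 50.0205) (15.6153, 69.9418) (14.7391, 81.0428) (0, 78.553) (0, 42.7133)]  |A|=483.2827
7. ⊥bis P3·P6 via (17.76,57.77): [(13.0458, 50.0205) (15.6153, 69.9418) (14.7391, 81.0428) (0, 78.553) (0, 42.7133)]  |A|=483.2827
8. canonical 5-gon: [(13.0458, 50.0205) (15.6153, 69.9418) (14.7391, 81.0428) (0, 78.553) (0, 42.7133)]
9. shoelace: 483.2827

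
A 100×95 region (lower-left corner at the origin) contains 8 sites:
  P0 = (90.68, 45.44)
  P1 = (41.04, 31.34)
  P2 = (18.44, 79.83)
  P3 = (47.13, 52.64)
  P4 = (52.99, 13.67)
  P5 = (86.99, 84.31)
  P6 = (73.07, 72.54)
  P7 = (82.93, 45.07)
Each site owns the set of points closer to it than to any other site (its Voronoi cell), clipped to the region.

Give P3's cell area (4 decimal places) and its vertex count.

Area of P3's cell: 1115.2108 (4 vertices)

1. box [0,100]×[0,95]: [(0, 0) (100, 0) (100, 95) (0, 95)]
2. ⊥bis P3·P0 via (68.905,49.04): [(0, 0) (60.7974, 0) (76.5034, 95) (0, 95)]  |A|=6521.7876
3. ⊥bis P3·P1 via (44.085,41.99): [(0, 54.5946) (66.6718, 35.5321) (76.5034, 95) (0, 95)]  |A|=3621.7001
4. ⊥bis P3·P2 via (32.785,66.235): [(17.1155, 49.701) (66.6718, 35.5321) (76.5034, 95) (60.0461, 95)]  |A|=1915.9082
5. ⊥bis P3·P4 via (50.06,33.155): [(17.1155, 49.701) (66.3948, 35.6113) (66.6923, 35.656) (76.5034, 95) (60.0461, 95)]  |A|=1915.8902
6. ⊥bis P3·P5 via (67.06,68.475): [(52.3974, 86.9294) (17.1155, 49.701) (66.3948, 35.6113) (66.6923, 35.656) (71.2469, 63.2053)]  |A|=1487.47
7. ⊥bis P3·P6 via (60.1,62.59): [(46.3352, 80.5327) (17.1155, 49.701) (66.3948, 35.6113) (66.6923, 35.656) (69.1869, 50.7451)]  |A|=1182.2215
8. ⊥bis P3·P7 via (65.03,48.855): [(66.2415, 54.5844) (46.3352, 80.5327) (17.1155, 49.701) (62.467, 36.7343)]  |A|=1115.2108
9. canonical 4-gon: [(66.2415, 54.5844) (46.3352, 80.5327) (17.1155, 49.701) (62.467, 36.7343)]
10. shoelace: 1115.2108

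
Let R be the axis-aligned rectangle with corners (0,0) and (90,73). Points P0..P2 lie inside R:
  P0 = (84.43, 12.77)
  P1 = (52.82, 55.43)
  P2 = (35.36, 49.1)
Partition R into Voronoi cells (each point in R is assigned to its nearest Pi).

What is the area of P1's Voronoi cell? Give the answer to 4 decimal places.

1. box [0,90]×[0,73]: [(0, 0) (90, 0) (90, 73) (0, 73)]
2. ⊥bis P1·P0 via (68.625,34.1): [(0, 0) (22.6046, 0) (90, 49.9383) (90, 73) (0, 73)]  |A|=4887.1918
3. ⊥bis P1·P2 via (44.09,52.265): [(54.4764, 23.6162) (90, 49.9383) (90, 73) (36.5727, 73)]  |A|=1728.8376
4. canonical 4-gon: [(54.4764, 23.6162) (90, 49.9383) (90, 73) (36.5727, 73)]
5. shoelace: 1728.8376

Area of P1's cell: 1728.8376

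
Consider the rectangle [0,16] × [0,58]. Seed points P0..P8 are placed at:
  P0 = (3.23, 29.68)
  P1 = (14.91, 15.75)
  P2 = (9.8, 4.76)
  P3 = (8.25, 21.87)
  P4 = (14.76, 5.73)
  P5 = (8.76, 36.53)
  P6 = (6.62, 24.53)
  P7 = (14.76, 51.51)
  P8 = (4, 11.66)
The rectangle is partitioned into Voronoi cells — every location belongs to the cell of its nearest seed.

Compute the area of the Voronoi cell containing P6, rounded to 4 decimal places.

1. box [0,16]×[0,58]: [(0, 0) (16, 0) (16, 58) (0, 58)]
2. ⊥bis P6·P0 via (4.925,27.105): [(0, 23.8631) (0, 0) (16, 0) (16, 34.3951)]  |A|=466.066
3. ⊥bis P6·P1 via (10.765,20.14): [(0, 23.8631) (0, 9.9758) (16, 25.0828) (16, 34.3951)]  |A|=185.597
4. ⊥bis P6·P2 via (8.21,14.645): [(0, 23.8631) (0, 13.3244) (4.2748, 14.012) (16, 25.0828) (16, 34.3951)]  |A|=178.4396
5. ⊥bis P6·P3 via (7.435,23.2): [(0, 23.8631) (0, 18.644) (16, 28.4485) (16, 34.3951)]  |A|=89.3265
6. ⊥bis P6·P4 via (10.69,15.13): [(0, 23.8631) (0, 18.644) (16, 28.4485) (16, 34.3951)]  |A|=89.3265
7. ⊥bis P6·P5 via (7.69,30.53): [(9.6084, 30.1879) (0, 23.8631) (0, 18.644) (16, 28.4485) (16, 29.048)]  |A|=72.2383
8. ⊥bis P6·P7 via (10.69,38.02): [(9.6084, 30.1879) (0, 23.8631) (0, 18.644) (16, 28.4485) (16, 29.048)]  |A|=72.2383
9. ⊥bis P6·P8 via (5.31,18.095): [(9.6084, 30.1879) (0, 23.8631) (0, 19.176) (0.6517, 19.0433) (16, 28.4485) (16, 29.048)]  |A|=72.065
10. canonical 6-gon: [(9.6084, 30.1879) (0, 23.8631) (0, 19.176) (0.6517, 19.0433) (16, 28.4485) (16, 29.048)]
11. shoelace: 72.065

Area of P6's cell: 72.0650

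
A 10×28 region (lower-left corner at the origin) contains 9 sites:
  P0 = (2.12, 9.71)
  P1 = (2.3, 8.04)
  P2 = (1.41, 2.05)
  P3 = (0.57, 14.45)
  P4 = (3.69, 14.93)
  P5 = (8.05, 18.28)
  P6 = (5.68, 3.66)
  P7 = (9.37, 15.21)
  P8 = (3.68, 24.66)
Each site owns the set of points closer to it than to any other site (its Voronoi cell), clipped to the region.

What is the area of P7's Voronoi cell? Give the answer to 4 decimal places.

Area of P7's cell: 23.7736

1. box [0,10]×[0,28]: [(0, 0) (10, 0) (10, 28) (0, 28)]
2. ⊥bis P7·P0 via (5.745,12.46): [(0, 20.033) (10, 6.8511) (10, 28) (0, 28)]  |A|=145.5795
3. ⊥bis P7·P1 via (5.835,11.625): [(0, 20.033) (7.9919, 9.4982) (10, 7.5181) (10, 28) (0, 28)]  |A|=144.9099
4. ⊥bis P7·P2 via (5.39,8.63): [(0, 20.033) (7.9919, 9.4982) (10, 7.5181) (10, 28) (0, 28)]  |A|=144.9099
5. ⊥bis P7·P3 via (4.97,14.83): [(5.1014, 13.3084) (7.9919, 9.4982) (10, 7.5181) (10, 28) (3.8326, 28)]  |A|=96.4348
6. ⊥bis P7·P4 via (6.53,15.07): [(6.7222, 11.1719) (7.9919, 9.4982) (10, 7.5181) (10, 28) (5.8926, 28)]  |A|=68.5514
7. ⊥bis P7·P5 via (8.71,16.745): [(6.4944, 15.7924) (6.7222, 11.1719) (7.9919, 9.4982) (10, 7.5181) (10, 17.2997)]  |A|=24.725
8. ⊥bis P7·P6 via (7.525,9.435): [(6.4944, 15.7924) (6.7222, 11.1719) (7.9919, 9.4982) (8.3105, 9.1841) (10, 8.6443) (10, 17.2997)]  |A|=23.7736
9. ⊥bis P7·P8 via (6.525,19.935): [(6.4944, 15.7924) (6.7222, 11.1719) (7.9919, 9.4982) (8.3105, 9.1841) (10, 8.6443) (10, 17.2997)]  |A|=23.7736
10. canonical 6-gon: [(6.4944, 15.7924) (6.7222, 11.1719) (7.9919, 9.4982) (8.3105, 9.1841) (10, 8.6443) (10, 17.2997)]
11. shoelace: 23.7736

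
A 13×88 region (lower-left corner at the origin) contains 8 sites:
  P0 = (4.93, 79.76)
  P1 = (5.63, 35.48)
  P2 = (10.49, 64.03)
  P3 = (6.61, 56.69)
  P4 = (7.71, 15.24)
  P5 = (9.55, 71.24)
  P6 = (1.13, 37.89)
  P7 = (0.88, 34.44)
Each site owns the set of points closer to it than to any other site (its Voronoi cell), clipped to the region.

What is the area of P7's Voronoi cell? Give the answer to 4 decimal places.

Area of P7's cell: 50.8599

1. box [0,13]×[0,88]: [(0, 0) (13, 0) (13, 88) (0, 88)]
2. ⊥bis P7·P0 via (2.905,57.1): [(0, 57.3596) (0, 0) (13, 0) (13, 56.1979)]  |A|=738.1235
3. ⊥bis P7·P1 via (3.255,34.96): [(0, 49.8266) (0, 0) (10.9094, 0)]  |A|=271.7891
4. ⊥bis P7·P2 via (5.685,49.235): [(0, 49.8266) (0, 0) (10.9094, 0)]  |A|=271.7891
5. ⊥bis P7·P3 via (3.745,45.565): [(0.765, 46.3324) (0, 46.5294) (0, 0) (10.9094, 0)]  |A|=270.5279
6. ⊥bis P7·P4 via (4.295,24.84): [(5.3858, 25.228) (0.765, 46.3324) (0, 46.5294) (0, 23.3121)]  |A|=70.1394
7. ⊥bis P7·P5 via (5.215,52.84): [(5.3858, 25.228) (0.765, 46.3324) (0, 46.5294) (0, 23.3121)]  |A|=70.1394
8. ⊥bis P7·P6 via (1.005,36.165): [(5.3858, 25.228) (3.0232, 36.0188) (0, 36.2378) (0, 23.3121)]  |A|=50.8599
9. canonical 4-gon: [(5.3858, 25.228) (3.0232, 36.0188) (0, 36.2378) (0, 23.3121)]
10. shoelace: 50.8599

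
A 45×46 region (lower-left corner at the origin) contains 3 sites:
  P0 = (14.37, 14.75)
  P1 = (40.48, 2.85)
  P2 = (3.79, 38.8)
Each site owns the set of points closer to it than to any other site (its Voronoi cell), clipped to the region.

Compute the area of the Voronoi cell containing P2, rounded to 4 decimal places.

1. box [0,45]×[0,46]: [(0, 0) (45, 0) (45, 46) (0, 46)]
2. ⊥bis P2·P0 via (9.08,26.775): [(0, 22.7806) (45, 42.5768) (45, 46) (0, 46)]  |A|=599.4592
3. ⊥bis P2·P1 via (22.135,20.825): [(0, 22.7806) (42.2724, 41.3769) (45, 44.1607) (45, 46) (0, 46)]  |A|=597.2992
4. canonical 5-gon: [(0, 22.7806) (42.2724, 41.3769) (45, 44.1607) (45, 46) (0, 46)]
5. shoelace: 597.2992

Area of P2's cell: 597.2992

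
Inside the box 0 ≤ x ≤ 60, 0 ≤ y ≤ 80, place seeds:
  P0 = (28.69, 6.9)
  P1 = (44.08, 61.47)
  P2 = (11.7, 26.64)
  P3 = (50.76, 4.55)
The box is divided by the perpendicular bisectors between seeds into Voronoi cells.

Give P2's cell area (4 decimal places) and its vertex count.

1. box [0,60]×[0,80]: [(0, 0) (60, 0) (60, 80) (0, 80)]
2. ⊥bis P2·P0 via (20.195,16.77): [(0, 0) (0.7106, 0) (60, 51.0297) (60, 80) (0, 80)]  |A|=3287.2394
3. ⊥bis P2·P1 via (27.89,44.055): [(0, 69.9832) (0, 0) (0.7106, 0) (39.4308, 33.326)]  |A|=1391.5863
4. ⊥bis P2·P3 via (31.23,15.595): [(0, 69.9832) (0, 0) (0.7106, 0) (39.4308, 33.326)]  |A|=1391.5863
5. canonical 4-gon: [(0, 69.9832) (0, 0) (0.7106, 0) (39.4308, 33.326)]
6. shoelace: 1391.5863

Area of P2's cell: 1391.5863 (4 vertices)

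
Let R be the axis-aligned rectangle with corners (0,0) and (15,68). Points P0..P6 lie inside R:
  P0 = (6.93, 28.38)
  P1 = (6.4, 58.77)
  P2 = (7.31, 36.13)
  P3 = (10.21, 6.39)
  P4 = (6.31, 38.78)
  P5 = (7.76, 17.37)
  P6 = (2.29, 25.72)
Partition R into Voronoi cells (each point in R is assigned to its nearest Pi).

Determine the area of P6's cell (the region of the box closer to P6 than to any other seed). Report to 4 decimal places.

Area of P6's cell: 57.7236

1. box [0,15]×[0,68]: [(0, 0) (15, 0) (15, 68) (0, 68)]
2. ⊥bis P6·P0 via (4.61,27.05): [(0, 35.0915) (0, 0) (15, 0) (15, 8.9261)]  |A|=330.132
3. ⊥bis P6·P1 via (4.345,42.245): [(0, 35.0915) (0, 0) (15, 0) (15, 8.9261)]  |A|=330.132
4. ⊥bis P6·P2 via (4.8,30.925): [(1.4672, 32.5322) (0, 33.2397) (0, 0) (15, 0) (15, 8.9261)]  |A|=328.7735
5. ⊥bis P6·P3 via (6.25,16.055): [(10.0262, 17.6022) (1.4672, 32.5322) (0, 33.2397) (0, 13.4942)]  |A|=106.9108
6. ⊥bis P6·P4 via (4.3,32.25): [(10.0262, 17.6022) (1.4672, 32.5322) (0, 33.2397) (0, 13.4942)]  |A|=106.9108
7. ⊥bis P6·P5 via (5.025,21.545): [(7.0176, 22.8503) (1.4672, 32.5322) (0, 33.2397) (0, 18.2532)]  |A|=57.7236
8. canonical 4-gon: [(7.0176, 22.8503) (1.4672, 32.5322) (0, 33.2397) (0, 18.2532)]
9. shoelace: 57.7236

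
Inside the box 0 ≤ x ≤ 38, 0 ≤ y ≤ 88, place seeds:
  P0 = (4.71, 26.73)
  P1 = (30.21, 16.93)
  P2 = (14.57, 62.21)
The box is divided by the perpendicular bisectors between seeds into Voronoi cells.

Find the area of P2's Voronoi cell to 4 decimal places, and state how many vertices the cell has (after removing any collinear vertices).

1. box [0,38]×[0,88]: [(0, 0) (38, 0) (38, 88) (0, 88)]
2. ⊥bis P2·P0 via (9.64,44.47): [(0, 47.149) (38, 36.5887) (38, 88) (0, 88)]  |A|=1752.9846
3. ⊥bis P2·P1 via (22.39,39.57): [(0, 47.149) (24.5667, 40.3218) (38, 44.9618) (38, 88) (0, 88)]  |A|=1696.7451
4. canonical 5-gon: [(0, 47.149) (24.5667, 40.3218) (38, 44.9618) (38, 88) (0, 88)]
5. shoelace: 1696.7451

Area of P2's cell: 1696.7451 (5 vertices)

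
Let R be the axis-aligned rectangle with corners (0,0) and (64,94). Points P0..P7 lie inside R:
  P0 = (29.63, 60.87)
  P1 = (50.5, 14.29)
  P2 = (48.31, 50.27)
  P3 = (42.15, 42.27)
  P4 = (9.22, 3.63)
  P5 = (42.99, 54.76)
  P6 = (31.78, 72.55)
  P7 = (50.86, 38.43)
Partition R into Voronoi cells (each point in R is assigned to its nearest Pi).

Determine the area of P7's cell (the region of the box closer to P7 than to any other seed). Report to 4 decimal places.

Area of P7's cell: 377.0524

1. box [0,64]×[0,94]: [(0, 0) (64, 0) (64, 94) (0, 94)]
2. ⊥bis P7·P0 via (40.245,49.65): [(0, 11.5751) (0, 0) (64, 0) (64, 72.1241)]  |A|=2678.3733
3. ⊥bis P7·P1 via (50.68,26.36): [(16.1715, 26.8746) (64, 26.1614) (64, 72.1241)]  |A|=1099.1633
4. ⊥bis P7·P2 via (49.585,44.35): [(30.2388, 40.1834) (16.1715, 26.8746) (64, 26.1614) (64, 47.4546)]  |A|=682.7276
5. ⊥bis P7·P3 via (46.505,40.35): [(48.1304, 44.0367) (40.4047, 26.5132) (64, 26.1614) (64, 47.4546)]  |A|=377.0524
6. ⊥bis P7·P4 via (30.04,21.03): [(48.1304, 44.0367) (40.4047, 26.5132) (64, 26.1614) (64, 47.4546)]  |A|=377.0524
7. ⊥bis P7·P5 via (46.925,46.595): [(48.1304, 44.0367) (40.4047, 26.5132) (64, 26.1614) (64, 47.4546)]  |A|=377.0524
8. ⊥bis P7·P6 via (41.32,55.49): [(48.1304, 44.0367) (40.4047, 26.5132) (64, 26.1614) (64, 47.4546)]  |A|=377.0524
9. canonical 4-gon: [(48.1304, 44.0367) (40.4047, 26.5132) (64, 26.1614) (64, 47.4546)]
10. shoelace: 377.0524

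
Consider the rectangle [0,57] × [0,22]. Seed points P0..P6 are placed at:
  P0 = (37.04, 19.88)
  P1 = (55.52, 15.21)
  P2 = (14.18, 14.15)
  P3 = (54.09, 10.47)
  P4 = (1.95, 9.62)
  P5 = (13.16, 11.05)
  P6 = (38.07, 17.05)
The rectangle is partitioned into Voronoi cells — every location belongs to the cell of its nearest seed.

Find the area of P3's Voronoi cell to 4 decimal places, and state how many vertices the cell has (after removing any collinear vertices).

1. box [0,57]×[0,22]: [(0, 0) (57, 0) (57, 22) (0, 22)]
2. ⊥bis P3·P0 via (45.565,15.175): [(37.1898, 0) (57, 0) (57, 22) (49.3318, 22)]  |A|=302.2626
3. ⊥bis P3·P1 via (54.805,12.84): [(45.7791, 15.563) (37.1898, 0) (57, 0) (57, 12.1778)]  |A|=222.4755
4. ⊥bis P3·P2 via (34.135,12.31): [(45.7791, 15.563) (37.1898, 0) (57, 0) (57, 12.1778)]  |A|=222.4755
5. ⊥bis P3·P4 via (28.02,10.045): [(45.7791, 15.563) (37.1898, 0) (57, 0) (57, 12.1778)]  |A|=222.4755
6. ⊥bis P3·P5 via (33.625,10.76): [(45.7791, 15.563) (37.1898, 0) (57, 0) (57, 12.1778)]  |A|=222.4755
7. ⊥bis P3·P6 via (46.08,13.76): [(46.7057, 15.2834) (40.4283, 0) (57, 0) (57, 12.1778)]  |A|=189.3174
8. canonical 4-gon: [(46.7057, 15.2834) (40.4283, 0) (57, 0) (57, 12.1778)]
9. shoelace: 189.3174

Area of P3's cell: 189.3174 (4 vertices)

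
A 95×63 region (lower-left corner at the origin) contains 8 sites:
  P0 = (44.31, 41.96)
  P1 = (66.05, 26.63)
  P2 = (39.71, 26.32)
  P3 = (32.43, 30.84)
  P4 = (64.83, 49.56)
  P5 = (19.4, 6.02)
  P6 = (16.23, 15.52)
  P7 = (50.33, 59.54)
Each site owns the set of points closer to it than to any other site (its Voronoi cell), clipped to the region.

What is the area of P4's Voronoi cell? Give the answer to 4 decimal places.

1. box [0,95]×[0,63]: [(0, 0) (95, 0) (95, 63) (0, 63)]
2. ⊥bis P4·P0 via (54.57,45.76): [(71.5181, 0) (95, 0) (95, 63) (48.1848, 63)]  |A|=2214.3567
3. ⊥bis P4·P1 via (65.44,38.095): [(57.5641, 37.676) (95, 39.6678) (95, 63) (48.1848, 63)]  |A|=1029.5068
4. ⊥bis P4·P2 via (52.27,37.94): [(57.5641, 37.676) (95, 39.6678) (95, 63) (48.1848, 63)]  |A|=1029.5068
5. ⊥bis P4·P3 via (48.63,40.2): [(57.5641, 37.676) (95, 39.6678) (95, 63) (48.1848, 63)]  |A|=1029.5068
6. ⊥bis P4·P5 via (42.115,27.79): [(57.5641, 37.676) (95, 39.6678) (95, 63) (48.1848, 63)]  |A|=1029.5068
7. ⊥bis P4·P6 via (40.53,32.54): [(57.5641, 37.676) (95, 39.6678) (95, 63) (48.1848, 63)]  |A|=1029.5068
8. ⊥bis P4·P7 via (57.58,54.55): [(53.5065, 48.6315) (57.5641, 37.676) (95, 39.6678) (95, 63) (63.3959, 63)]  |A|=920.2267
9. canonical 5-gon: [(53.5065, 48.6315) (57.5641, 37.676) (95, 39.6678) (95, 63) (63.3959, 63)]
10. shoelace: 920.2267

Area of P4's cell: 920.2267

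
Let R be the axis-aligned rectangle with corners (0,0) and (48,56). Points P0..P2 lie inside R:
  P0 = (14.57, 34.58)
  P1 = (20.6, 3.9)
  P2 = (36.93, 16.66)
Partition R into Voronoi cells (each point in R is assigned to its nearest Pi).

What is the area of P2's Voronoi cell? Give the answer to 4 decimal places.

Area of P2's cell: 826.8853

1. box [0,48]×[0,56]: [(0, 0) (48, 0) (48, 56) (0, 56)]
2. ⊥bis P2·P0 via (25.75,25.62): [(5.2173, 0) (48, 0) (48, 53.3828)]  |A|=1141.93
3. ⊥bis P2·P1 via (28.765,10.28): [(21.2075, 19.952) (36.7976, 0) (48, 0) (48, 53.3828)]  |A|=826.8853
4. canonical 4-gon: [(21.2075, 19.952) (36.7976, 0) (48, 0) (48, 53.3828)]
5. shoelace: 826.8853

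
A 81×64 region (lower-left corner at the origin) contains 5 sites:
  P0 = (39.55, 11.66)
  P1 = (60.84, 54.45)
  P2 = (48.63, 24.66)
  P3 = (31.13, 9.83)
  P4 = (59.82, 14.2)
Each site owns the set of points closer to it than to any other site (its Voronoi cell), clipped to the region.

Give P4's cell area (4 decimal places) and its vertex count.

1. box [0,81]×[0,64]: [(0, 0) (81, 0) (81, 64) (0, 64)]
2. ⊥bis P4·P0 via (49.685,12.93): [(51.3052, 0) (81, 0) (81, 64) (43.2855, 64)]  |A|=2157.0963
3. ⊥bis P4·P1 via (60.33,34.325): [(46.9616, 34.6638) (51.3052, 0) (81, 0) (81, 33.8012)]  |A|=1089.9359
4. ⊥bis P4·P2 via (54.225,19.43): [(67.9674, 34.1315) (49.5034, 14.3789) (51.3052, 0) (81, 0) (81, 33.8012)]  |A|=877.5626
5. ⊥bis P4·P3 via (45.475,12.015): [(67.9674, 34.1315) (49.5034, 14.3789) (51.3052, 0) (81, 0) (81, 33.8012)]  |A|=877.5626
6. canonical 5-gon: [(67.9674, 34.1315) (49.5034, 14.3789) (51.3052, 0) (81, 0) (81, 33.8012)]
7. shoelace: 877.5626

Area of P4's cell: 877.5626 (5 vertices)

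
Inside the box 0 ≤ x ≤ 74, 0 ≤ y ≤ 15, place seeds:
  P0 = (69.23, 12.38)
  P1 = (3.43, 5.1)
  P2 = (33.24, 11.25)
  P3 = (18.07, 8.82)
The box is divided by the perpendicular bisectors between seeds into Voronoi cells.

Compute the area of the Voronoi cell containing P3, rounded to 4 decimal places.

1. box [0,74]×[0,15]: [(0, 0) (74, 0) (74, 15) (0, 15)]
2. ⊥bis P3·P0 via (43.65,10.6): [(0, 0) (44.3876, 0) (43.3438, 15) (0, 15)]  |A|=657.9857
3. ⊥bis P3·P1 via (10.75,6.96): [(12.5185, 0) (44.3876, 0) (43.3438, 15) (8.707, 15)]  |A|=498.7939
4. ⊥bis P3·P2 via (25.655,10.035): [(12.5185, 0) (27.2625, 0) (24.8597, 15) (8.707, 15)]  |A|=231.7242
5. canonical 4-gon: [(12.5185, 0) (27.2625, 0) (24.8597, 15) (8.707, 15)]
6. shoelace: 231.7242

Area of P3's cell: 231.7242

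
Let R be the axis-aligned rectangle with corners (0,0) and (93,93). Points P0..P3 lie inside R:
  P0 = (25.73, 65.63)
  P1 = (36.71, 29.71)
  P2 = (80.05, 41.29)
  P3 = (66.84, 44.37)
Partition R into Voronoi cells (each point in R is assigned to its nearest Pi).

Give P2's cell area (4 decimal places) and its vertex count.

1. box [0,93]×[0,93]: [(0, 0) (93, 0) (93, 93) (0, 93)]
2. ⊥bis P2·P0 via (52.89,53.46): [(28.9354, 0) (93, 0) (93, 93) (70.6073, 93)]  |A|=4020.2667
3. ⊥bis P2·P1 via (58.38,35.5): [(53.323, 54.4264) (67.8652, 0) (93, 0) (93, 93) (70.6073, 93)]  |A|=2960.8593
4. ⊥bis P2·P3 via (73.445,42.83): [(65.5122, 8.8066) (67.8652, 0) (93, 0) (93, 93) (85.1425, 93)]  |A|=1719.6339
5. canonical 5-gon: [(65.5122, 8.8066) (67.8652, 0) (93, 0) (93, 93) (85.1425, 93)]
6. shoelace: 1719.6339

Area of P2's cell: 1719.6339 (5 vertices)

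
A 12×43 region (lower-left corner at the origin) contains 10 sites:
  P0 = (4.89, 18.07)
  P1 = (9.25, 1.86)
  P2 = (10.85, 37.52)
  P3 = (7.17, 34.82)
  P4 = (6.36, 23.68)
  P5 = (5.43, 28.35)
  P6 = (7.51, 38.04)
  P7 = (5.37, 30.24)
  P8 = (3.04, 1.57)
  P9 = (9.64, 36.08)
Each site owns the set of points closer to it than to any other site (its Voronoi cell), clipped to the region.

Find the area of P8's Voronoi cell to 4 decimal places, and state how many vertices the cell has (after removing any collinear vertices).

Area of P8's cell: 59.5772 (4 vertices)

1. box [0,12]×[0,43]: [(0, 0) (12, 0) (12, 43) (0, 43)]
2. ⊥bis P8·P0 via (3.965,9.82): [(0, 10.2646) (0, 0) (12, 0) (12, 8.9191)]  |A|=115.102
3. ⊥bis P8·P1 via (6.145,1.715): [(5.776, 9.6169) (0, 10.2646) (0, 0) (6.2251, 0)]  |A|=59.5772
4. ⊥bis P8·P2 via (6.945,19.545): [(5.776, 9.6169) (0, 10.2646) (0, 0) (6.2251, 0)]  |A|=59.5772
5. ⊥bis P8·P3 via (5.105,18.195): [(5.776, 9.6169) (0, 10.2646) (0, 0) (6.2251, 0)]  |A|=59.5772
6. ⊥bis P8·P4 via (4.7,12.625): [(5.776, 9.6169) (0, 10.2646) (0, 0) (6.2251, 0)]  |A|=59.5772
7. ⊥bis P8·P5 via (4.235,14.96): [(5.776, 9.6169) (0, 10.2646) (0, 0) (6.2251, 0)]  |A|=59.5772
8. ⊥bis P8·P6 via (5.275,19.805): [(5.776, 9.6169) (0, 10.2646) (0, 0) (6.2251, 0)]  |A|=59.5772
9. ⊥bis P8·P7 via (4.205,15.905): [(5.776, 9.6169) (0, 10.2646) (0, 0) (6.2251, 0)]  |A|=59.5772
10. ⊥bis P8·P9 via (6.34,18.825): [(5.776, 9.6169) (0, 10.2646) (0, 0) (6.2251, 0)]  |A|=59.5772
11. canonical 4-gon: [(5.776, 9.6169) (0, 10.2646) (0, 0) (6.2251, 0)]
12. shoelace: 59.5772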